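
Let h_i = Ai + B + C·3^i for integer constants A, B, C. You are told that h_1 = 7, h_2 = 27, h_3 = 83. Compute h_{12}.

1594343

The three given values yield: A + B + 3C = 7; 2A + B + 9C = 27; 3A + B + 27C = 83.
Subtracting the first from the second: A + 6C = 20.
Subtracting the second from the third: A + 18C = 56.
Solving: C = 3, A = 2, then B = -4.
Hence h_{12} = 2·12 + (-4) + 3·531441 = 1594343.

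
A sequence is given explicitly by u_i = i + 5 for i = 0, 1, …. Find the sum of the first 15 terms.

Over i = 0..14: Σi = 105.
Total = (1)·105 + (5)·15 = 180.

180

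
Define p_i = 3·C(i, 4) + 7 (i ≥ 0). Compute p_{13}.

2152

C(13, 4) = 715, so p_{13} = 2152.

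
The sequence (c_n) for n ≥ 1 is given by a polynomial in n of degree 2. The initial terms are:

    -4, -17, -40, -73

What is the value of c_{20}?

-1961

1st diffs: -13, -23, -33.
2nd diffs: -10, -10 (constant).
Newton forward-difference form: c_n = -4 + (-13)·C(n-1,1) + (-10)·C(n-1,2).
At n = 20: n-1 = 19, so c_{20} = -4 - 247 - 1710 = -1961.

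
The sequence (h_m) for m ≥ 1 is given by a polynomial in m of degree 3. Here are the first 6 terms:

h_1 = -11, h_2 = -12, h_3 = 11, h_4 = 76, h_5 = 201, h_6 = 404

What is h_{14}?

1st diffs: -1, 23, 65, 125, 203.
2nd diffs: 24, 42, 60, 78.
3rd diffs: 18, 18, 18 (constant).
Newton forward-difference form: h_m = -11 + (-1)·C(m-1,1) + 24·C(m-1,2) + 18·C(m-1,3).
At m = 14: m-1 = 13, so h_{14} = -11 - 13 + 1872 + 5148 = 6996.

6996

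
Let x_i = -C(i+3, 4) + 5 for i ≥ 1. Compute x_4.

-30

C(7, 4) = 35, so x_4 = -30.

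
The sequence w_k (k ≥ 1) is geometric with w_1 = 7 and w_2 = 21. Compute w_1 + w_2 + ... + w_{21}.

36611236207

Common ratio r = 3.
w_k = 7·3^(k-1).
S = 7·(3^21 - 1)/(3 - 1) = 7·(10460353203 - 1)/(2) = 36611236207.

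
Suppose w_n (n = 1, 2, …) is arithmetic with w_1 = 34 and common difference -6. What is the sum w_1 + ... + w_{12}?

w_n = 34 + (n - 1)·(-6).
w_{12} = -32; S = 12·(34 + (-32))/2 = 12.

12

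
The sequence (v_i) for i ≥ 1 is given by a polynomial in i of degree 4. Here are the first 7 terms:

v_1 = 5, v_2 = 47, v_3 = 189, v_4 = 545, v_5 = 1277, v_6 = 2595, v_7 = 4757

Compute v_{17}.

1st diffs: 42, 142, 356, 732, 1318, 2162.
2nd diffs: 100, 214, 376, 586, 844.
3rd diffs: 114, 162, 210, 258.
4th diffs: 48, 48, 48 (constant).
So v_i = 2i^4 - i^3 + 6i^2 + i - 3.
Evaluating at i = 17 gives v_{17} = 163877.

163877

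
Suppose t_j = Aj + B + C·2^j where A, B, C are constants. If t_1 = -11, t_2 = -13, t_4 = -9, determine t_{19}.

524203

Plug in j = 1, 2, 4: A + B + 2C = -11; 2A + B + 4C = -13; 4A + B + 16C = -9.
Subtracting the first from the second: A + 2C = -2.
Subtracting the second from the third: 2A + 12C = 4.
Solving: C = 1, A = -4, then B = -9.
Therefore t_{19} = -76 + (-9) + 1·524288 = 524203.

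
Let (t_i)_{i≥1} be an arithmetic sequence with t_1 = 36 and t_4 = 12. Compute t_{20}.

-116

Common difference d = (12 - 36) / (4 - 1) = -8.
t_i = 36 + (i - 1)·(-8).
t_{20} = 36 + 19·(-8) = -116.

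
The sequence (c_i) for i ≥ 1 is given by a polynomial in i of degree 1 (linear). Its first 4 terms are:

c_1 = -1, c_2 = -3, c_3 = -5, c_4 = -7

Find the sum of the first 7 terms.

-49

1st diffs: -2, -2, -2 (constant).
So c_i = -2i + 1.
Continuing: -9, -11, -13.
Summing i = 1..7 (7 terms) gives -49.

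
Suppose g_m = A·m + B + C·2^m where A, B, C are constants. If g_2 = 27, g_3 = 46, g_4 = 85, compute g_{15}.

Write the equations: 2A + B + 4C = 27; 3A + B + 8C = 46; 4A + B + 16C = 85.
Subtracting the first from the second: A + 4C = 19.
Subtracting the second from the third: A + 8C = 39.
Solving: C = 5, A = -1, then B = 9.
Therefore g_{15} = -15 + 9 + 5·32768 = 163834.

163834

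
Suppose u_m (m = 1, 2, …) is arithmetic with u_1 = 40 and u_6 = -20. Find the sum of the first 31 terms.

-4340

Common difference d = (-20 - 40) / (6 - 1) = -12.
u_m = 40 + (m - 1)·(-12).
u_{31} = -320; S = 31·(40 + (-320))/2 = -4340.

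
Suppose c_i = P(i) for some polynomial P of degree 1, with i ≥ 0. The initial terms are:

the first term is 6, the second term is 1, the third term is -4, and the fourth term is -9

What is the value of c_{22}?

-104

1st diffs: -5, -5, -5 (constant).
So c_i = -5i + 6.
Evaluating at i = 22 gives c_{22} = -104.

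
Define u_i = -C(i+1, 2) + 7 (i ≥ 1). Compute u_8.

C(9, 2) = 36, so u_8 = -29.

-29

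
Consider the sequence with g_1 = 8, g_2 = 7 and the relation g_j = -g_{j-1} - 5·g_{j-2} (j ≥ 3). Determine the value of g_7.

Step forward from the initial values:
g_3 = -47;  g_4 = 12;  g_5 = 223;  g_6 = -283;  g_7 = -832.

-832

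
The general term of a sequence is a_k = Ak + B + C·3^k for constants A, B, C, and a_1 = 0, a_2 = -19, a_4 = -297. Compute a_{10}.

Write the equations: A + B + 3C = 0; 2A + B + 9C = -19; 4A + B + 81C = -297.
Subtracting the first from the second: A + 6C = -19.
Subtracting the second from the third: 2A + 72C = -278.
Solving: C = -4, A = 5, then B = 7.
Hence a_{10} = 5·10 + 7 + (-4)·59049 = -236139.

-236139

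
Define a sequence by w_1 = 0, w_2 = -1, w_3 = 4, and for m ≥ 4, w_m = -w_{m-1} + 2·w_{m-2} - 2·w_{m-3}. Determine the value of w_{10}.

-944

Iterate the recurrence:
w_4 = -6, w_5 = 16, w_6 = -36, w_7 = 80, w_8 = -184, w_9 = 416, w_{10} = -944.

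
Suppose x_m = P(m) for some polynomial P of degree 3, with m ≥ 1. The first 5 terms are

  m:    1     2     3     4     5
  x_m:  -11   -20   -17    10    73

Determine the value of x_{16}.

1st diffs: -9, 3, 27, 63.
2nd diffs: 12, 24, 36.
3rd diffs: 12, 12 (constant).
So x_m = 2m^3 - 6m^2 - 5m - 2.
Evaluating at m = 16 gives x_{16} = 6574.

6574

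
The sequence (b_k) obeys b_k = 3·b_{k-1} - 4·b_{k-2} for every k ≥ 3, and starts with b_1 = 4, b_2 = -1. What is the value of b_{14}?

-34021

Applying the relation repeatedly:
b_3 = -19;  b_4 = -53;  b_5 = -83;  …;  b_{11} = -1987;  b_{12} = -11573;  b_{13} = -26771;  b_{14} = -34021.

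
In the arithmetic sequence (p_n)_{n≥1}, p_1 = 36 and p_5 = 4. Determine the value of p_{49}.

-348

Common difference d = (4 - 36) / (5 - 1) = -8.
p_n = 36 + (n - 1)·(-8).
p_{49} = 36 + 48·(-8) = -348.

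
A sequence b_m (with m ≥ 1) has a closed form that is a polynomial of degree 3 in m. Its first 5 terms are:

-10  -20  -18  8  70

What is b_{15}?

5310

1st diffs: -10, 2, 26, 62.
2nd diffs: 12, 24, 36.
3rd diffs: 12, 12 (constant).
Newton forward-difference form: b_m = -10 + (-10)·C(m-1,1) + 12·C(m-1,2) + 12·C(m-1,3).
At m = 15: m-1 = 14, so b_{15} = -10 - 140 + 1092 + 4368 = 5310.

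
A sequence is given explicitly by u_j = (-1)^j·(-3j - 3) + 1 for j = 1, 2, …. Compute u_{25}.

79

(-1)^25 = -1; -3j - 3 at j=25 is -78; so u_{25} = 79.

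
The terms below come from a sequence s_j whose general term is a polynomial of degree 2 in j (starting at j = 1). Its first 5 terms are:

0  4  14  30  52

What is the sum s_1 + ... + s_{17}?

4624

1st diffs: 4, 10, 16, 22.
2nd diffs: 6, 6, 6 (constant).
So s_j = 3j^2 - 5j + 2.
Continuing: …, 80, 114, 154, 200, …, s_{17} = 784.
Summing j = 1..17 (17 terms) gives 4624.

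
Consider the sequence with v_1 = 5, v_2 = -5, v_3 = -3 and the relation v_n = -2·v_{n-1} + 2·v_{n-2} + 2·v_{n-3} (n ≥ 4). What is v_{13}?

v_4 = 6  v_5 = -28  v_6 = 62  v_7 = -168  v_8 = 404  v_9 = -1020  v_{10} = 2512  v_{11} = -6256  v_{12} = 15496  v_{13} = -38480.

-38480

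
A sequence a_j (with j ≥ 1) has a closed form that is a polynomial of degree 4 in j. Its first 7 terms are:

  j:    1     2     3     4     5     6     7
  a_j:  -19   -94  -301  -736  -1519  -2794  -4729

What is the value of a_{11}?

-23269

1st diffs: -75, -207, -435, -783, -1275, -1935.
2nd diffs: -132, -228, -348, -492, -660.
3rd diffs: -96, -120, -144, -168.
4th diffs: -24, -24, -24 (constant).
So a_j = -j^4 - 6j^3 - 5j^2 - 3j - 4.
Evaluating at j = 11 gives a_{11} = -23269.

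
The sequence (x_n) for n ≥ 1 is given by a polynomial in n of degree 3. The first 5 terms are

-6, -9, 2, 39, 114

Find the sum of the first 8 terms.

1492

1st diffs: -3, 11, 37, 75.
2nd diffs: 14, 26, 38.
3rd diffs: 12, 12 (constant).
Newton forward-difference form: x_n = -6 + (-3)·C(n-1,1) + 14·C(n-1,2) + 12·C(n-1,3).
Continuing: 239, 426, 687.
Summing n = 1..8 (8 terms) gives 1492.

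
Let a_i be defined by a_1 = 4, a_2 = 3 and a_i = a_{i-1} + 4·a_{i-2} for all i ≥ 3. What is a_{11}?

Applying the relation repeatedly:
a_3 = 19;  a_4 = 31;  a_5 = 107;  a_6 = 231;  a_7 = 659;  a_8 = 1583;  a_9 = 4219;  a_{10} = 10551;  a_{11} = 27427.

27427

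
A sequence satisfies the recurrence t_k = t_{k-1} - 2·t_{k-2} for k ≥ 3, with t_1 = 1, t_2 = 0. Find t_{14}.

Applying the relation repeatedly:
t_3 = -2; t_4 = -2; t_5 = 2; …; t_{11} = 34; t_{12} = 22; t_{13} = -46; t_{14} = -90.

-90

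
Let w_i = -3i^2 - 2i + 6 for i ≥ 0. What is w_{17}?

w_{17} = -3·17^2 - 2·17 + 6 = -895.

-895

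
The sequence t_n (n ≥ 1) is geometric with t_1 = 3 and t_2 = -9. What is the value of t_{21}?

Common ratio r = -3.
t_n = 3·(-3)^(n-1).
t_{21} = 3·(-3)^20 = 10460353203.

10460353203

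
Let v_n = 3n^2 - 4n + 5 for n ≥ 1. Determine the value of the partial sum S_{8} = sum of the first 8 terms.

Over n = 1..8: Σn = 36, Σn² = 204.
Total = (3)·204 + (-4)·36 + (5)·8 = 508.

508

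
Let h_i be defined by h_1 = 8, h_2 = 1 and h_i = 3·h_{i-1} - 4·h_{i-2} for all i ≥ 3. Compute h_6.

-107

Compute successive terms:
h_3 = -29; h_4 = -91; h_5 = -157; h_6 = -107.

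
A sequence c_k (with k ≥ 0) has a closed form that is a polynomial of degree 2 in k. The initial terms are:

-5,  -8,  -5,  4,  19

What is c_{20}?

1st diffs: -3, 3, 9, 15.
2nd diffs: 6, 6, 6 (constant).
Newton forward-difference form: c_k = -5 + (-3)·C(k,1) + 6·C(k,2).
At k = 20: k = 20, so c_{20} = -5 - 60 + 1140 = 1075.

1075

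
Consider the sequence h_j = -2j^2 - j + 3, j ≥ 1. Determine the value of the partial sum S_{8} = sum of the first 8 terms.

-420

Over j = 1..8: Σj = 36, Σj² = 204.
Total = (-2)·204 + (-1)·36 + (3)·8 = -420.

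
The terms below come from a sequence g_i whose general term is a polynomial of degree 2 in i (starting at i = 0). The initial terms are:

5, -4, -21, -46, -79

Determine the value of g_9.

1st diffs: -9, -17, -25, -33.
2nd diffs: -8, -8, -8 (constant).
Newton forward-difference form: g_i = 5 + (-9)·C(i,1) + (-8)·C(i,2).
At i = 9: i = 9, so g_9 = 5 - 81 - 288 = -364.

-364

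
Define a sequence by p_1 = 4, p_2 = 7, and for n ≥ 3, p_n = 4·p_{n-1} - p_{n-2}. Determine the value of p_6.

1239

Applying the relation repeatedly:
p_3 = 24;  p_4 = 89;  p_5 = 332;  p_6 = 1239.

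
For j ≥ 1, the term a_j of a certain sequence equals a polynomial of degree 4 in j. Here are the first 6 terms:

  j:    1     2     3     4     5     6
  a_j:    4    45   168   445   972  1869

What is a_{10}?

12397

1st diffs: 41, 123, 277, 527, 897.
2nd diffs: 82, 154, 250, 370.
3rd diffs: 72, 96, 120.
4th diffs: 24, 24 (constant).
Newton forward-difference form: a_j = 4 + 41·C(j-1,1) + 82·C(j-1,2) + 72·C(j-1,3) + 24·C(j-1,4).
At j = 10: j-1 = 9, so a_{10} = 4 + 369 + 2952 + 6048 + 3024 = 12397.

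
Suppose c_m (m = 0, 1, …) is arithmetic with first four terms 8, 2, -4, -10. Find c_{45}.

-262

Common difference d = -6.
c_m = 8 + (m - 0)·(-6).
c_{45} = 8 + 45·(-6) = -262.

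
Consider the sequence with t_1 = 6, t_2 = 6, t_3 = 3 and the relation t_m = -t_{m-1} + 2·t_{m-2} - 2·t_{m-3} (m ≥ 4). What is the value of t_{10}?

-117

Step forward from the initial values:
t_4 = -3  t_5 = -3  t_6 = -9  t_7 = 9  t_8 = -21  t_9 = 57  t_{10} = -117.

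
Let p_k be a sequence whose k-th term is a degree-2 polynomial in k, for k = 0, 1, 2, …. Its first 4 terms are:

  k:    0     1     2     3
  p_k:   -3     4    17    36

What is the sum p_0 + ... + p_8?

729

1st diffs: 7, 13, 19.
2nd diffs: 6, 6 (constant).
Newton forward-difference form: p_k = -3 + 7·C(k,1) + 6·C(k,2).
Continuing: …, 61, 92, 129, 172, …, p_8 = 221.
Summing k = 0..8 (9 terms) gives 729.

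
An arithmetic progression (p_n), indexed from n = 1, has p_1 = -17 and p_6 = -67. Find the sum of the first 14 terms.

-1148

Common difference d = (-67 - (-17)) / (6 - 1) = -10.
p_n = -17 + (n - 1)·(-10).
p_{14} = -147; S = 14·(-17 + (-147))/2 = -1148.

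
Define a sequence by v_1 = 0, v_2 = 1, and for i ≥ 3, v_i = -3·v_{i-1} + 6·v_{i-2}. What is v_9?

-23247

Applying the relation repeatedly:
v_3 = -3; v_4 = 15; v_5 = -63; v_6 = 279; v_7 = -1215; v_8 = 5319; v_9 = -23247.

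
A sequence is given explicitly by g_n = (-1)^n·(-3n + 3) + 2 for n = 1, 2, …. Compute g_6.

-13

(-1)^6 = 1; -3n + 3 at n=6 is -15; so g_6 = -13.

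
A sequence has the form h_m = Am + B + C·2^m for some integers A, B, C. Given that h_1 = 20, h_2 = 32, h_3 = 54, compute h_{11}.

10270

Plug in m = 1, 2, 3: A + B + 2C = 20; 2A + B + 4C = 32; 3A + B + 8C = 54.
Subtracting the first from the second: A + 2C = 12.
Subtracting the second from the third: A + 4C = 22.
Solving: C = 5, A = 2, then B = 8.
Hence h_{11} = 2·11 + 8 + 5·2048 = 10270.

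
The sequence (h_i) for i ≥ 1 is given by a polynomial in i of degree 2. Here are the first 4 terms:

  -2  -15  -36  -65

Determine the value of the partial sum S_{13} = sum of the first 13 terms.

1st diffs: -13, -21, -29.
2nd diffs: -8, -8 (constant).
Newton forward-difference form: h_i = -2 + (-13)·C(i-1,1) + (-8)·C(i-1,2).
Continuing: …, -102, -147, -200, -261, …, h_{13} = -686.
Summing i = 1..13 (13 terms) gives -3328.

-3328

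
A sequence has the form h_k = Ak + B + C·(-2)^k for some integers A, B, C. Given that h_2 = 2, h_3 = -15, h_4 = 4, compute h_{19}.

At k = 2, 3, 4: 2A + B + 4C = 2; 3A + B - 8C = -15; 4A + B + 16C = 4.
Subtracting the first from the second: A - 12C = -17.
Subtracting the second from the third: A + 24C = 19.
Solving: C = 1, A = -5, then B = 8.
Therefore h_{19} = -95 + 8 + 1·(-524288) = -524375.

-524375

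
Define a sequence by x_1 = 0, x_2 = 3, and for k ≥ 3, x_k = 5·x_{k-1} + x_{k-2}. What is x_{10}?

Applying the relation repeatedly:
x_3 = 15, x_4 = 78, x_5 = 405, x_6 = 2103, x_7 = 10920, x_8 = 56703, x_9 = 294435, x_{10} = 1528878.

1528878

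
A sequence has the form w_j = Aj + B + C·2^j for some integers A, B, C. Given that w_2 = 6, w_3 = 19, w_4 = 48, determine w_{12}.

16344

Write the equations: 2A + B + 4C = 6; 3A + B + 8C = 19; 4A + B + 16C = 48.
Subtracting the first from the second: A + 4C = 13.
Subtracting the second from the third: A + 8C = 29.
Solving: C = 4, A = -3, then B = -4.
So w_j = -3·j + (-4) + 4·2^j; at j=12 this is 16344.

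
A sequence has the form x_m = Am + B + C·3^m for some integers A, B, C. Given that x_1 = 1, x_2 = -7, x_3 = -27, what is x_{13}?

-1594343

At m = 1, 2, 3: A + B + 3C = 1; 2A + B + 9C = -7; 3A + B + 27C = -27.
Subtracting the first from the second: A + 6C = -8.
Subtracting the second from the third: A + 18C = -20.
Solving: C = -1, A = -2, then B = 6.
Hence x_{13} = -2·13 + 6 + (-1)·1594323 = -1594343.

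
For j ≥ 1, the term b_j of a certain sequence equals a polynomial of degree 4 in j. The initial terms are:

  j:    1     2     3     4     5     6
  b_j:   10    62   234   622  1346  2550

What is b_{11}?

22490

1st diffs: 52, 172, 388, 724, 1204.
2nd diffs: 120, 216, 336, 480.
3rd diffs: 96, 120, 144.
4th diffs: 24, 24 (constant).
Newton forward-difference form: b_j = 10 + 52·C(j-1,1) + 120·C(j-1,2) + 96·C(j-1,3) + 24·C(j-1,4).
At j = 11: j-1 = 10, so b_{11} = 10 + 520 + 5400 + 11520 + 5040 = 22490.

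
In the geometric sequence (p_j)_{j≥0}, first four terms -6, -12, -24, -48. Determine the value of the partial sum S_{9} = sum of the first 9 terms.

Common ratio r = 2.
p_j = (-6)·2^(j-0).
S = (-6)·(2^9 - 1)/(2 - 1) = (-6)·(512 - 1)/(1) = -3066.

-3066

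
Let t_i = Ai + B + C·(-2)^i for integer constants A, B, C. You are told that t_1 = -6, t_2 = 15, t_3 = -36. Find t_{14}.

65499

The three given values yield: A + B - 2C = -6; 2A + B + 4C = 15; 3A + B - 8C = -36.
Subtracting the first from the second: A + 6C = 21.
Subtracting the second from the third: A - 12C = -51.
Solving: C = 4, A = -3, then B = 5.
Therefore t_{14} = -42 + 5 + 4·16384 = 65499.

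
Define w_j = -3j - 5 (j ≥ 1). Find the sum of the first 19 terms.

-665

Over j = 1..19: Σj = 190.
Total = (-3)·190 + (-5)·19 = -665.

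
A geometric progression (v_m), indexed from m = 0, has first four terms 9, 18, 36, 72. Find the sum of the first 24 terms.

150994935

Common ratio r = 2.
v_m = 9·2^(m-0).
S = 9·(2^24 - 1)/(2 - 1) = 9·(16777216 - 1)/(1) = 150994935.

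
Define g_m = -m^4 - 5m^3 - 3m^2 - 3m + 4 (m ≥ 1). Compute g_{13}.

-40088

g_{13} = -1·13^4 - 5·13^3 - 3·13^2 - 3·13 + 4 = -40088.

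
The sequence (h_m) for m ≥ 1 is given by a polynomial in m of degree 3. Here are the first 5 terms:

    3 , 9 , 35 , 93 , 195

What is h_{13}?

4035

1st diffs: 6, 26, 58, 102.
2nd diffs: 20, 32, 44.
3rd diffs: 12, 12 (constant).
So h_m = 2m^3 - 2m^2 - 2m + 5.
Evaluating at m = 13 gives h_{13} = 4035.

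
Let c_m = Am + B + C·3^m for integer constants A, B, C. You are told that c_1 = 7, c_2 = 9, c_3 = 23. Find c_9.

At m = 1, 2, 3: A + B + 3C = 7; 2A + B + 9C = 9; 3A + B + 27C = 23.
Subtracting the first from the second: A + 6C = 2.
Subtracting the second from the third: A + 18C = 14.
Solving: C = 1, A = -4, then B = 8.
So c_m = -4·m + 8 + 1·3^m; at m=9 this is 19655.

19655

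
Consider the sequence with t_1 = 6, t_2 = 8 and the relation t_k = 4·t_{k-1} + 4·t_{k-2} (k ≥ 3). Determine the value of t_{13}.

t_3 = 56; t_4 = 256; t_5 = 1248; …; t_{10} = 3270656; t_{11} = 15792128; t_{12} = 76251136; t_{13} = 368173056.

368173056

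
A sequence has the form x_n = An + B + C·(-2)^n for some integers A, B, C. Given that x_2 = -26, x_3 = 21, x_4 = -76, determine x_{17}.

524263

At n = 2, 3, 4: 2A + B + 4C = -26; 3A + B - 8C = 21; 4A + B + 16C = -76.
Subtracting the first from the second: A - 12C = 47.
Subtracting the second from the third: A + 24C = -97.
Solving: C = -4, A = -1, then B = -8.
Hence x_{17} = -1·17 + (-8) + (-4)·(-131072) = 524263.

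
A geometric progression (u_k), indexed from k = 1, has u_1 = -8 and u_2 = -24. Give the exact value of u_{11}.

Common ratio r = 3.
u_k = (-8)·3^(k-1).
u_{11} = (-8)·3^10 = -472392.

-472392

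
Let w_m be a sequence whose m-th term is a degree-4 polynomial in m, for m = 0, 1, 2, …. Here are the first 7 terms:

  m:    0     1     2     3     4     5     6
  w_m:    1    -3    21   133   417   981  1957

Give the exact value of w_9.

1st diffs: -4, 24, 112, 284, 564, 976.
2nd diffs: 28, 88, 172, 280, 412.
3rd diffs: 60, 84, 108, 132.
4th diffs: 24, 24, 24 (constant).
So w_m = m^4 + 4m^3 - 5m^2 - 4m + 1.
Evaluating at m = 9 gives w_9 = 9037.

9037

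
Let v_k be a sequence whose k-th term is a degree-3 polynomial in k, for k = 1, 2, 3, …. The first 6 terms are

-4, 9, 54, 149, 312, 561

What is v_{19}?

19814

1st diffs: 13, 45, 95, 163, 249.
2nd diffs: 32, 50, 68, 86.
3rd diffs: 18, 18, 18 (constant).
So v_k = 3k^3 - 2k^2 - 2k - 3.
Evaluating at k = 19 gives v_{19} = 19814.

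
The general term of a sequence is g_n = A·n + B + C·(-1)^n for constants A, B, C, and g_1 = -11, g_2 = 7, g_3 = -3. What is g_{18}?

71

Plug in n = 1, 2, 3: A + B - C = -11; 2A + B + C = 7; 3A + B - C = -3.
Subtracting the first from the second: A + 2C = 18.
Subtracting the second from the third: A - 2C = -10.
Solving: C = 7, A = 4, then B = -8.
So g_n = 4·n + (-8) + 7·(-1)^n; at n=18 this is 71.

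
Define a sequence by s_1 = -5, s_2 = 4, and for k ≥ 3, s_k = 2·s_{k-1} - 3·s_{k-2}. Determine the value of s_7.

Iterate the recurrence:
s_3 = 23, s_4 = 34, s_5 = -1, s_6 = -104, s_7 = -205.

-205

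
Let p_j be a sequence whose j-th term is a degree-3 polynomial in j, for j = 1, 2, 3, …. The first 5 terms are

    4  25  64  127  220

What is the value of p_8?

739

1st diffs: 21, 39, 63, 93.
2nd diffs: 18, 24, 30.
3rd diffs: 6, 6 (constant).
Newton forward-difference form: p_j = 4 + 21·C(j-1,1) + 18·C(j-1,2) + 6·C(j-1,3).
At j = 8: j-1 = 7, so p_8 = 4 + 147 + 378 + 210 = 739.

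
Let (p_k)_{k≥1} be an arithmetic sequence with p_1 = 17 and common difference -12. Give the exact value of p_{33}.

p_k = 17 + (k - 1)·(-12).
p_{33} = 17 + 32·(-12) = -367.

-367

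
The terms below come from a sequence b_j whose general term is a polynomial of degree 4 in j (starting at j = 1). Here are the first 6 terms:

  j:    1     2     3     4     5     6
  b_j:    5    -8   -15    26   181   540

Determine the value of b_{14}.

29476

1st diffs: -13, -7, 41, 155, 359.
2nd diffs: 6, 48, 114, 204.
3rd diffs: 42, 66, 90.
4th diffs: 24, 24 (constant).
Newton forward-difference form: b_j = 5 + (-13)·C(j-1,1) + 6·C(j-1,2) + 42·C(j-1,3) + 24·C(j-1,4).
At j = 14: j-1 = 13, so b_{14} = 5 - 169 + 468 + 12012 + 17160 = 29476.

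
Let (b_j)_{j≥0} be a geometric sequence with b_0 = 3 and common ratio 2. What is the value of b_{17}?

b_j = 3·2^(j-0).
b_{17} = 3·2^17 = 393216.

393216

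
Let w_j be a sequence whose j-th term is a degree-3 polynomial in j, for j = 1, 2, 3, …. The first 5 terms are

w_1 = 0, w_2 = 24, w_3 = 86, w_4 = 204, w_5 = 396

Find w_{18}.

17816

1st diffs: 24, 62, 118, 192.
2nd diffs: 38, 56, 74.
3rd diffs: 18, 18 (constant).
Newton forward-difference form: w_j = 24·C(j-1,1) + 38·C(j-1,2) + 18·C(j-1,3).
At j = 18: j-1 = 17, so w_{18} = 408 + 5168 + 12240 = 17816.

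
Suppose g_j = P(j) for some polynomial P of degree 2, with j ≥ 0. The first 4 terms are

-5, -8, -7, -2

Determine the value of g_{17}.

1st diffs: -3, 1, 5.
2nd diffs: 4, 4 (constant).
Newton forward-difference form: g_j = -5 + (-3)·C(j,1) + 4·C(j,2).
At j = 17: j = 17, so g_{17} = -5 - 51 + 544 = 488.

488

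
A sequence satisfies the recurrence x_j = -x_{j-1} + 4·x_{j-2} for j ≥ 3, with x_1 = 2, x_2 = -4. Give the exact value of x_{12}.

-53788

Compute successive terms:
x_3 = 12;  x_4 = -28;  x_5 = 76;  x_6 = -188;  x_7 = 492;  x_8 = -1244;  x_9 = 3212;  x_{10} = -8188;  x_{11} = 21036;  x_{12} = -53788.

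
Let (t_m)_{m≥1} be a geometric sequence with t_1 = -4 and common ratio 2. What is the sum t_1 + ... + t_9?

t_m = (-4)·2^(m-1).
S = (-4)·(2^9 - 1)/(2 - 1) = (-4)·(512 - 1)/(1) = -2044.

-2044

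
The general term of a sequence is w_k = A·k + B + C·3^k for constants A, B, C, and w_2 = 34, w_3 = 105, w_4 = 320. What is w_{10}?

Write the equations: 2A + B + 9C = 34; 3A + B + 27C = 105; 4A + B + 81C = 320.
Subtracting the first from the second: A + 18C = 71.
Subtracting the second from the third: A + 54C = 215.
Solving: C = 4, A = -1, then B = 0.
Hence w_{10} = -1·10 + 0 + 4·59049 = 236186.

236186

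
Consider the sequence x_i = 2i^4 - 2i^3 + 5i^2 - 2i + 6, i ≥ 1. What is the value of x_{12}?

x_{12} = 2·12^4 - 2·12^3 + 5·12^2 - 2·12 + 6 = 38718.

38718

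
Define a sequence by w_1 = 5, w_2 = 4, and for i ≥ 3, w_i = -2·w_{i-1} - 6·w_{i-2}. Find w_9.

-7472

Applying the relation repeatedly:
w_3 = -38;  w_4 = 52;  w_5 = 124;  w_6 = -560;  w_7 = 376;  w_8 = 2608;  w_9 = -7472.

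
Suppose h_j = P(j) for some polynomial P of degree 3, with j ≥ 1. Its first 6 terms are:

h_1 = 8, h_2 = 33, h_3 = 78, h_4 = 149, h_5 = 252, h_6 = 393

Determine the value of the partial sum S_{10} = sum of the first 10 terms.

1st diffs: 25, 45, 71, 103, 141.
2nd diffs: 20, 26, 32, 38.
3rd diffs: 6, 6, 6 (constant).
Newton forward-difference form: h_j = 8 + 25·C(j-1,1) + 20·C(j-1,2) + 6·C(j-1,3).
Continuing: 578, 813, 1104, 1457.
Summing j = 1..10 (10 terms) gives 4865.

4865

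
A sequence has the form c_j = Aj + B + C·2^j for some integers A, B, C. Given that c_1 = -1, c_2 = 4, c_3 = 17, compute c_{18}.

Write the equations: A + B + 2C = -1; 2A + B + 4C = 4; 3A + B + 8C = 17.
Subtracting the first from the second: A + 2C = 5.
Subtracting the second from the third: A + 4C = 13.
Solving: C = 4, A = -3, then B = -6.
So c_j = -3·j + (-6) + 4·2^j; at j=18 this is 1048516.

1048516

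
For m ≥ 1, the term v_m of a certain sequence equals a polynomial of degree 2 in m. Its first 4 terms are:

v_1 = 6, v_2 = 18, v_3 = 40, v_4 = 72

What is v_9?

1st diffs: 12, 22, 32.
2nd diffs: 10, 10 (constant).
Newton forward-difference form: v_m = 6 + 12·C(m-1,1) + 10·C(m-1,2).
At m = 9: m-1 = 8, so v_9 = 6 + 96 + 280 = 382.

382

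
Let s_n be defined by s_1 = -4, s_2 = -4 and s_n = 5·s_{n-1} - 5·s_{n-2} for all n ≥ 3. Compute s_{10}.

72500

Step forward from the initial values:
s_3 = 0; s_4 = 20; s_5 = 100; s_6 = 400; s_7 = 1500; s_8 = 5500; s_9 = 20000; s_{10} = 72500.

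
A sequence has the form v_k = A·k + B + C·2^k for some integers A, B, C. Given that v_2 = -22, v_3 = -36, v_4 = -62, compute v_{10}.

-3098

Write the equations: 2A + B + 4C = -22; 3A + B + 8C = -36; 4A + B + 16C = -62.
Subtracting the first from the second: A + 4C = -14.
Subtracting the second from the third: A + 8C = -26.
Solving: C = -3, A = -2, then B = -6.
So v_k = -2·k + (-6) + (-3)·2^k; at k=10 this is -3098.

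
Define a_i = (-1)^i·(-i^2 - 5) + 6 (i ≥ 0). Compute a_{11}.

132

(-1)^11 = -1; -i^2 - 5 at i=11 is -126; so a_{11} = 132.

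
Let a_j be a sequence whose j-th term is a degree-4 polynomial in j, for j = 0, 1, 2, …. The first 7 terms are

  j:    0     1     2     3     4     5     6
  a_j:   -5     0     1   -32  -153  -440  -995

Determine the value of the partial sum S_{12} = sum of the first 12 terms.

1st diffs: 5, 1, -33, -121, -287, -555.
2nd diffs: -4, -34, -88, -166, -268.
3rd diffs: -30, -54, -78, -102.
4th diffs: -24, -24, -24 (constant).
Newton forward-difference form: a_j = -5 + 5·C(j,1) + (-4)·C(j,2) + (-30)·C(j,3) + (-24)·C(j,4).
Continuing: …, -1944, -3437, -5648, -8775, …, a_{11} = -13040.
Summing j = 0..11 (12 terms) gives -34468.

-34468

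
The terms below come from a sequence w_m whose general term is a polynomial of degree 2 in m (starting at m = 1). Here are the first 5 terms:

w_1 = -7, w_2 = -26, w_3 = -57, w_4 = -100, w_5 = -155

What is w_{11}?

-737

1st diffs: -19, -31, -43, -55.
2nd diffs: -12, -12, -12 (constant).
Newton forward-difference form: w_m = -7 + (-19)·C(m-1,1) + (-12)·C(m-1,2).
At m = 11: m-1 = 10, so w_{11} = -7 - 190 - 540 = -737.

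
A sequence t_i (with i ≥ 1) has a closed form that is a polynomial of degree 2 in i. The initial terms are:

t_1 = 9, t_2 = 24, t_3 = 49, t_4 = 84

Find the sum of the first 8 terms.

1052

1st diffs: 15, 25, 35.
2nd diffs: 10, 10 (constant).
Newton forward-difference form: t_i = 9 + 15·C(i-1,1) + 10·C(i-1,2).
Continuing: 129, 184, 249, 324.
Summing i = 1..8 (8 terms) gives 1052.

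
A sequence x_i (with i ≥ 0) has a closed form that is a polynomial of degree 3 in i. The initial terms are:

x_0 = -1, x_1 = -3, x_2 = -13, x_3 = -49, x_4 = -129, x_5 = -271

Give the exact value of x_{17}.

1st diffs: -2, -10, -36, -80, -142.
2nd diffs: -8, -26, -44, -62.
3rd diffs: -18, -18, -18 (constant).
Newton forward-difference form: x_i = -1 + (-2)·C(i,1) + (-8)·C(i,2) + (-18)·C(i,3).
At i = 17: i = 17, so x_{17} = -1 - 34 - 1088 - 12240 = -13363.

-13363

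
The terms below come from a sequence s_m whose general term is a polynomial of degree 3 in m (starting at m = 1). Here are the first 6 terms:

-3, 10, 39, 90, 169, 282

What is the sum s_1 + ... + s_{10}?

3735

1st diffs: 13, 29, 51, 79, 113.
2nd diffs: 16, 22, 28, 34.
3rd diffs: 6, 6, 6 (constant).
Newton forward-difference form: s_m = -3 + 13·C(m-1,1) + 16·C(m-1,2) + 6·C(m-1,3).
Continuing: 435, 634, 885, 1194.
Summing m = 1..10 (10 terms) gives 3735.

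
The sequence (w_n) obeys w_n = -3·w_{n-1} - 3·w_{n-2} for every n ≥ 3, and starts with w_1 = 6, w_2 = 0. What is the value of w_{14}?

0

Step forward from the initial values:
w_3 = -18, w_4 = 54, w_5 = -108, …, w_{11} = 2916, w_{12} = -4374, w_{13} = 4374, w_{14} = 0.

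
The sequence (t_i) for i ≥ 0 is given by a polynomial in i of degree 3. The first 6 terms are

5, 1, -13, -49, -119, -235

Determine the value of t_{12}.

1st diffs: -4, -14, -36, -70, -116.
2nd diffs: -10, -22, -34, -46.
3rd diffs: -12, -12, -12 (constant).
So t_i = -2i^3 + i^2 - 3i + 5.
Evaluating at i = 12 gives t_{12} = -3343.

-3343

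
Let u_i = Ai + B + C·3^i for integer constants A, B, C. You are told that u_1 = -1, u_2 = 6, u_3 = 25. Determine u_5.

243

At i = 1, 2, 3: A + B + 3C = -1; 2A + B + 9C = 6; 3A + B + 27C = 25.
Subtracting the first from the second: A + 6C = 7.
Subtracting the second from the third: A + 18C = 19.
Solving: C = 1, A = 1, then B = -5.
Hence u_5 = 1·5 + (-5) + 1·243 = 243.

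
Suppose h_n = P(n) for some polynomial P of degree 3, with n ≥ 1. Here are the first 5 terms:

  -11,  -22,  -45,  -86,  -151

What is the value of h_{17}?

-4987

1st diffs: -11, -23, -41, -65.
2nd diffs: -12, -18, -24.
3rd diffs: -6, -6 (constant).
Newton forward-difference form: h_n = -11 + (-11)·C(n-1,1) + (-12)·C(n-1,2) + (-6)·C(n-1,3).
At n = 17: n-1 = 16, so h_{17} = -11 - 176 - 1440 - 3360 = -4987.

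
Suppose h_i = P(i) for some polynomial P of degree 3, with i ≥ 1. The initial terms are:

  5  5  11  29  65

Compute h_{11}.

1st diffs: 0, 6, 18, 36.
2nd diffs: 6, 12, 18.
3rd diffs: 6, 6 (constant).
Newton forward-difference form: h_i = 5 + 6·C(i-1,2) + 6·C(i-1,3).
At i = 11: i-1 = 10, so h_{11} = 5 + 270 + 720 = 995.

995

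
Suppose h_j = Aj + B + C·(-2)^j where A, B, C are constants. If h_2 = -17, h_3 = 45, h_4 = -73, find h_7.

Write the equations: 2A + B + 4C = -17; 3A + B - 8C = 45; 4A + B + 16C = -73.
Subtracting the first from the second: A - 12C = 62.
Subtracting the second from the third: A + 24C = -118.
Solving: C = -5, A = 2, then B = -1.
Therefore h_7 = 14 + (-1) + (-5)·(-128) = 653.

653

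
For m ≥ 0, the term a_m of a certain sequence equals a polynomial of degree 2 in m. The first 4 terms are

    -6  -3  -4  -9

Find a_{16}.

-438

1st diffs: 3, -1, -5.
2nd diffs: -4, -4 (constant).
Newton forward-difference form: a_m = -6 + 3·C(m,1) + (-4)·C(m,2).
At m = 16: m = 16, so a_{16} = -6 + 48 - 480 = -438.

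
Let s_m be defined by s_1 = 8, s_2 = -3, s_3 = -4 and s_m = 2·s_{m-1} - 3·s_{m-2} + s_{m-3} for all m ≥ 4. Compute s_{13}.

-253

Iterate the recurrence:
s_4 = 9;  s_5 = 27;  s_6 = 23;  s_7 = -26;  s_8 = -94;  s_9 = -87;  s_{10} = 82;  s_{11} = 331;  s_{12} = 329;  s_{13} = -253.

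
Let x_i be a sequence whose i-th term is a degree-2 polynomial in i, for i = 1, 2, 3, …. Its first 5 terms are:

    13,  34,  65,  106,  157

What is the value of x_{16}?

1st diffs: 21, 31, 41, 51.
2nd diffs: 10, 10, 10 (constant).
So x_i = 5i^2 + 6i + 2.
Evaluating at i = 16 gives x_{16} = 1378.

1378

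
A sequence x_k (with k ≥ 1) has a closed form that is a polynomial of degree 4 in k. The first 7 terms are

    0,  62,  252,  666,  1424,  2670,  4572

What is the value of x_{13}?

42192

1st diffs: 62, 190, 414, 758, 1246, 1902.
2nd diffs: 128, 224, 344, 488, 656.
3rd diffs: 96, 120, 144, 168.
4th diffs: 24, 24, 24 (constant).
Newton forward-difference form: x_k = 62·C(k-1,1) + 128·C(k-1,2) + 96·C(k-1,3) + 24·C(k-1,4).
At k = 13: k-1 = 12, so x_{13} = 744 + 8448 + 21120 + 11880 = 42192.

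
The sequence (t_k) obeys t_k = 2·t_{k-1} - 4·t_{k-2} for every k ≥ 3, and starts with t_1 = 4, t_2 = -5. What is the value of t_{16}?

-131072

Applying the relation repeatedly:
t_3 = -26;  t_4 = -32;  t_5 = 40;  …;  t_{13} = 16384;  t_{14} = -20480;  t_{15} = -106496;  t_{16} = -131072.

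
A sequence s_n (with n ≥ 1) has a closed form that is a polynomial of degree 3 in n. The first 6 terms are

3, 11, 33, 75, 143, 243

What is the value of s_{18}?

6123

1st diffs: 8, 22, 42, 68, 100.
2nd diffs: 14, 20, 26, 32.
3rd diffs: 6, 6, 6 (constant).
So s_n = n^3 + n^2 - 2n + 3.
Evaluating at n = 18 gives s_{18} = 6123.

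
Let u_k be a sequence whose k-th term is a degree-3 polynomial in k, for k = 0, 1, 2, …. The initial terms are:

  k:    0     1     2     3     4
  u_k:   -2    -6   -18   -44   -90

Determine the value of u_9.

1st diffs: -4, -12, -26, -46.
2nd diffs: -8, -14, -20.
3rd diffs: -6, -6 (constant).
So u_k = -k^3 - k^2 - 2k - 2.
Evaluating at k = 9 gives u_9 = -830.

-830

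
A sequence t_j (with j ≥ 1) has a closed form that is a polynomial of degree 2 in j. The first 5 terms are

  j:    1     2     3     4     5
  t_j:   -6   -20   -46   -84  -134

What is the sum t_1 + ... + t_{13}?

-4602

1st diffs: -14, -26, -38, -50.
2nd diffs: -12, -12, -12 (constant).
So t_j = -6j^2 + 4j - 4.
Continuing: …, -196, -270, -356, -454, …, t_{13} = -966.
Summing j = 1..13 (13 terms) gives -4602.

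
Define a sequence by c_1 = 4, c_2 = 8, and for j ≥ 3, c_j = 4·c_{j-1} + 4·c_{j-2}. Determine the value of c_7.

Step forward from the initial values:
c_3 = 48  c_4 = 224  c_5 = 1088  c_6 = 5248  c_7 = 25344.

25344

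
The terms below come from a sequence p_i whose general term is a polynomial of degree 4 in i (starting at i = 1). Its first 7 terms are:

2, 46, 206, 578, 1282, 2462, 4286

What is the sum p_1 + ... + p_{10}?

1st diffs: 44, 160, 372, 704, 1180, 1824.
2nd diffs: 116, 212, 332, 476, 644.
3rd diffs: 96, 120, 144, 168.
4th diffs: 24, 24, 24 (constant).
Newton forward-difference form: p_i = 2 + 44·C(i-1,1) + 116·C(i-1,2) + 96·C(i-1,3) + 24·C(i-1,4).
Continuing: 6946, 10658, 15662.
Summing i = 1..10 (10 terms) gives 42128.

42128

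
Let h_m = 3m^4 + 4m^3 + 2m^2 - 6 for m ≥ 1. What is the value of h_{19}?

419115

h_{19} = 3·19^4 + 4·19^3 + 2·19^2 - 6 = 419115.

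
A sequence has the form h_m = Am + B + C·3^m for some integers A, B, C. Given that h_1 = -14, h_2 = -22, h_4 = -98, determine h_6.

-750

Plug in m = 1, 2, 4: A + B + 3C = -14; 2A + B + 9C = -22; 4A + B + 81C = -98.
Subtracting the first from the second: A + 6C = -8.
Subtracting the second from the third: 2A + 72C = -76.
Solving: C = -1, A = -2, then B = -9.
Therefore h_6 = -12 + (-9) + (-1)·729 = -750.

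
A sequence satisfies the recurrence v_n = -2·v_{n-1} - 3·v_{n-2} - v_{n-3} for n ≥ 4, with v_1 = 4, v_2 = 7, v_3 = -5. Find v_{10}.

-153

Applying the relation repeatedly:
v_4 = -15  v_5 = 38  v_6 = -26  v_7 = -47  v_8 = 134  v_9 = -101  v_{10} = -153.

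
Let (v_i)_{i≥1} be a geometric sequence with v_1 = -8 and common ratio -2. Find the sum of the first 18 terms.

699048

v_i = (-8)·(-2)^(i-1).
S = (-8)·((-2)^18 - 1)/(-2 - 1) = (-8)·(262144 - 1)/(-3) = 699048.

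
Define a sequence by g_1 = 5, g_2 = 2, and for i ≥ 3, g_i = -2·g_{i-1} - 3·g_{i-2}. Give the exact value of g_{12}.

Compute successive terms:
g_3 = -19  g_4 = 32  g_5 = -7  g_6 = -82  g_7 = 185  g_8 = -124  g_9 = -307  g_{10} = 986  g_{11} = -1051  g_{12} = -856.

-856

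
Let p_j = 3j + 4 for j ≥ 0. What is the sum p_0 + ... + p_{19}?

650

Over j = 0..19: Σj = 190.
Total = (3)·190 + (4)·20 = 650.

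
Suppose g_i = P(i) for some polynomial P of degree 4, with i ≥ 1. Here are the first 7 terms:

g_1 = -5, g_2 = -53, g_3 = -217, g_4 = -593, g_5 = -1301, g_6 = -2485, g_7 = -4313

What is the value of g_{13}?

-41237

1st diffs: -48, -164, -376, -708, -1184, -1828.
2nd diffs: -116, -212, -332, -476, -644.
3rd diffs: -96, -120, -144, -168.
4th diffs: -24, -24, -24 (constant).
Newton forward-difference form: g_i = -5 + (-48)·C(i-1,1) + (-116)·C(i-1,2) + (-96)·C(i-1,3) + (-24)·C(i-1,4).
At i = 13: i-1 = 12, so g_{13} = -5 - 576 - 7656 - 21120 - 11880 = -41237.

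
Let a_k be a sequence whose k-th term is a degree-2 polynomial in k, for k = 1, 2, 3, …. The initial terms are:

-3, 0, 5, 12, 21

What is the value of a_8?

1st diffs: 3, 5, 7, 9.
2nd diffs: 2, 2, 2 (constant).
Newton forward-difference form: a_k = -3 + 3·C(k-1,1) + 2·C(k-1,2).
At k = 8: k-1 = 7, so a_8 = -3 + 21 + 42 = 60.

60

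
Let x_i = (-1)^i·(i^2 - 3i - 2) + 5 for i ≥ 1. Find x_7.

-21

(-1)^7 = -1; i^2 - 3i - 2 at i=7 is 26; so x_7 = -21.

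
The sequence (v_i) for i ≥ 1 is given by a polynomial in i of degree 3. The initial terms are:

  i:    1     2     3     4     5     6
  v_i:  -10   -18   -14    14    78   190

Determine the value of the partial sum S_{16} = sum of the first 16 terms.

27440

1st diffs: -8, 4, 28, 64, 112.
2nd diffs: 12, 24, 36, 48.
3rd diffs: 12, 12, 12 (constant).
Newton forward-difference form: v_i = -10 + (-8)·C(i-1,1) + 12·C(i-1,2) + 12·C(i-1,3).
Continuing: …, 362, 606, 934, 1358, …, v_{16} = 6590.
Summing i = 1..16 (16 terms) gives 27440.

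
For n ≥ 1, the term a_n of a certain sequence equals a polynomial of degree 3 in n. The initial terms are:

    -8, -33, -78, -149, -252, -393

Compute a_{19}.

1st diffs: -25, -45, -71, -103, -141.
2nd diffs: -20, -26, -32, -38.
3rd diffs: -6, -6, -6 (constant).
Newton forward-difference form: a_n = -8 + (-25)·C(n-1,1) + (-20)·C(n-1,2) + (-6)·C(n-1,3).
At n = 19: n-1 = 18, so a_{19} = -8 - 450 - 3060 - 4896 = -8414.

-8414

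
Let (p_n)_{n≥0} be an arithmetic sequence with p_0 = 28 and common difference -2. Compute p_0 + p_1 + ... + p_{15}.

208

p_n = 28 + (n - 0)·(-2).
p_{15} = -2; S = 16·(28 + (-2))/2 = 208.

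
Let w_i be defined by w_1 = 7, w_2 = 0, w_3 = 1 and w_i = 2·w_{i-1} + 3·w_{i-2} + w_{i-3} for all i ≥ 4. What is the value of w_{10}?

6209

w_4 = 9  w_5 = 21  w_6 = 70  w_7 = 212  w_8 = 655  w_9 = 2016  w_{10} = 6209.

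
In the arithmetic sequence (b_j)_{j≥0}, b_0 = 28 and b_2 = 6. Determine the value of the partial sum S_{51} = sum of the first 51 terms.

-12597

Common difference d = (6 - 28) / (2 - 0) = -11.
b_j = 28 + (j - 0)·(-11).
b_{50} = -522; S = 51·(28 + (-522))/2 = -12597.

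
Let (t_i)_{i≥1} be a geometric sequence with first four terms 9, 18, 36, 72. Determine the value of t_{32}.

19327352832

Common ratio r = 2.
t_i = 9·2^(i-1).
t_{32} = 9·2^31 = 19327352832.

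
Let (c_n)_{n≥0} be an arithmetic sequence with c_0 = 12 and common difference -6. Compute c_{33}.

-186

c_n = 12 + (n - 0)·(-6).
c_{33} = 12 + 33·(-6) = -186.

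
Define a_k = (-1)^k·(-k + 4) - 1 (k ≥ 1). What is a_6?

(-1)^6 = 1; -k + 4 at k=6 is -2; so a_6 = -3.

-3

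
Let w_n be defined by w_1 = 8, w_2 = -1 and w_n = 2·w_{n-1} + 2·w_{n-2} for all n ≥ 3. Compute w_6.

Applying the relation repeatedly:
w_3 = 14;  w_4 = 26;  w_5 = 80;  w_6 = 212.

212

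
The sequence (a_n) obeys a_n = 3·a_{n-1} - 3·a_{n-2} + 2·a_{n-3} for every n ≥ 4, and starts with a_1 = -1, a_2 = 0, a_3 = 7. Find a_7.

Applying the relation repeatedly:
a_4 = 19, a_5 = 36, a_6 = 65, a_7 = 125.

125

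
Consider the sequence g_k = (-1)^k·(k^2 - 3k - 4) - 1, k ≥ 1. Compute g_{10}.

65

(-1)^10 = 1; k^2 - 3k - 4 at k=10 is 66; so g_{10} = 65.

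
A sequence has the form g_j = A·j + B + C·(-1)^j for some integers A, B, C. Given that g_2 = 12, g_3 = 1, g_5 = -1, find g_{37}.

-33

Write the equations: 2A + B + C = 12; 3A + B - C = 1; 5A + B - C = -1.
Subtracting the first from the second: A - 2C = -11.
Subtracting the second from the third: 2A = -2.
Solving: C = 5, A = -1, then B = 9.
So g_j = -1·j + 9 + 5·(-1)^j; at j=37 this is -33.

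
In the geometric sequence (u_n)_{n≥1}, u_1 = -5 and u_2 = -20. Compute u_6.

Common ratio r = 4.
u_n = (-5)·4^(n-1).
u_6 = (-5)·4^5 = -5120.

-5120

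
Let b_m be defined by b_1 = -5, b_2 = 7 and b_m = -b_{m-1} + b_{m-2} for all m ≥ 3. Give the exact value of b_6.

50

Step forward from the initial values:
b_3 = -12;  b_4 = 19;  b_5 = -31;  b_6 = 50.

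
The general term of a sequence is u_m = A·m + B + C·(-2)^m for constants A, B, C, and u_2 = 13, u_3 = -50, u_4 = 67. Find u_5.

The three given values yield: 2A + B + 4C = 13; 3A + B - 8C = -50; 4A + B + 16C = 67.
Subtracting the first from the second: A - 12C = -63.
Subtracting the second from the third: A + 24C = 117.
Solving: C = 5, A = -3, then B = -1.
So u_m = -3·m + (-1) + 5·(-2)^m; at m=5 this is -176.

-176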